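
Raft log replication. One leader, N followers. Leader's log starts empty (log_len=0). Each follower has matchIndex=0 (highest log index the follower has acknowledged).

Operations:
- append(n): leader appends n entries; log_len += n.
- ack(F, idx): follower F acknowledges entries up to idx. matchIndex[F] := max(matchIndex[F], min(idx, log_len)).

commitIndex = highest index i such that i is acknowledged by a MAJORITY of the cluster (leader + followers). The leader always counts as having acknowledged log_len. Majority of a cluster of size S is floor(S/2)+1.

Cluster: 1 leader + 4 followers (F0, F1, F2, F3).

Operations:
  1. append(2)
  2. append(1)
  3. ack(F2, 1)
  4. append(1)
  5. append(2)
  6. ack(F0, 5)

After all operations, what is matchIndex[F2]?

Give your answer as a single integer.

Answer: 1

Derivation:
Op 1: append 2 -> log_len=2
Op 2: append 1 -> log_len=3
Op 3: F2 acks idx 1 -> match: F0=0 F1=0 F2=1 F3=0; commitIndex=0
Op 4: append 1 -> log_len=4
Op 5: append 2 -> log_len=6
Op 6: F0 acks idx 5 -> match: F0=5 F1=0 F2=1 F3=0; commitIndex=1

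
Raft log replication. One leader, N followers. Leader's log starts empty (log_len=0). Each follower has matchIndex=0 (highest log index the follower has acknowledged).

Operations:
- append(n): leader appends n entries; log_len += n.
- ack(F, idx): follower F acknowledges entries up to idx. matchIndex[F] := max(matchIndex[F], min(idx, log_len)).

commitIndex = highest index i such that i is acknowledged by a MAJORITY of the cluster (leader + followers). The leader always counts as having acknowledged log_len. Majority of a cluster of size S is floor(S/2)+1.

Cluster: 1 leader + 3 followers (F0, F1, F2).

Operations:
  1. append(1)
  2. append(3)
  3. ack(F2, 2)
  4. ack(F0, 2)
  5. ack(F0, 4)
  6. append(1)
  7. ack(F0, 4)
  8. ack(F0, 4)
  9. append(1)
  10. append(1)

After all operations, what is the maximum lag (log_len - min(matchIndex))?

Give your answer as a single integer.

Op 1: append 1 -> log_len=1
Op 2: append 3 -> log_len=4
Op 3: F2 acks idx 2 -> match: F0=0 F1=0 F2=2; commitIndex=0
Op 4: F0 acks idx 2 -> match: F0=2 F1=0 F2=2; commitIndex=2
Op 5: F0 acks idx 4 -> match: F0=4 F1=0 F2=2; commitIndex=2
Op 6: append 1 -> log_len=5
Op 7: F0 acks idx 4 -> match: F0=4 F1=0 F2=2; commitIndex=2
Op 8: F0 acks idx 4 -> match: F0=4 F1=0 F2=2; commitIndex=2
Op 9: append 1 -> log_len=6
Op 10: append 1 -> log_len=7

Answer: 7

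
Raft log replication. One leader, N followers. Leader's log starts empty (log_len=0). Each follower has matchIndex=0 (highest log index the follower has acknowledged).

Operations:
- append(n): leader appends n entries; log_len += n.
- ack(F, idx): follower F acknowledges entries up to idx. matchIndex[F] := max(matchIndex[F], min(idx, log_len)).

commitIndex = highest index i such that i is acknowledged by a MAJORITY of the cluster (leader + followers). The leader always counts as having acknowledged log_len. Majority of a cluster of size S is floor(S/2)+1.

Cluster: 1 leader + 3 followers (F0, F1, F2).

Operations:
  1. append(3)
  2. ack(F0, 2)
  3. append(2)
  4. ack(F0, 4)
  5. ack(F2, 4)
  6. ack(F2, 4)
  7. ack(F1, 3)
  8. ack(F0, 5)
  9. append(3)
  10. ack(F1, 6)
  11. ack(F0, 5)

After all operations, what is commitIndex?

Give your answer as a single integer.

Op 1: append 3 -> log_len=3
Op 2: F0 acks idx 2 -> match: F0=2 F1=0 F2=0; commitIndex=0
Op 3: append 2 -> log_len=5
Op 4: F0 acks idx 4 -> match: F0=4 F1=0 F2=0; commitIndex=0
Op 5: F2 acks idx 4 -> match: F0=4 F1=0 F2=4; commitIndex=4
Op 6: F2 acks idx 4 -> match: F0=4 F1=0 F2=4; commitIndex=4
Op 7: F1 acks idx 3 -> match: F0=4 F1=3 F2=4; commitIndex=4
Op 8: F0 acks idx 5 -> match: F0=5 F1=3 F2=4; commitIndex=4
Op 9: append 3 -> log_len=8
Op 10: F1 acks idx 6 -> match: F0=5 F1=6 F2=4; commitIndex=5
Op 11: F0 acks idx 5 -> match: F0=5 F1=6 F2=4; commitIndex=5

Answer: 5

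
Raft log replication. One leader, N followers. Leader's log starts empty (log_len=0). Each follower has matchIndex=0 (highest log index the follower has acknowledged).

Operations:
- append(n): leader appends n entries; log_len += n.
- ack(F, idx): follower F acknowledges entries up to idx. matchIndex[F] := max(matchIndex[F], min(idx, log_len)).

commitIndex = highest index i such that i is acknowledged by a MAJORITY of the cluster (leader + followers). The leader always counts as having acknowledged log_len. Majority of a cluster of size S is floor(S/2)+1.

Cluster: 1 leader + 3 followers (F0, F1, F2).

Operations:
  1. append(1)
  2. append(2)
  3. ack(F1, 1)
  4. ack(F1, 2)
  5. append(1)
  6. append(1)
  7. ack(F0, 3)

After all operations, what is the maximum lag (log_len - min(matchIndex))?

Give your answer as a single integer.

Op 1: append 1 -> log_len=1
Op 2: append 2 -> log_len=3
Op 3: F1 acks idx 1 -> match: F0=0 F1=1 F2=0; commitIndex=0
Op 4: F1 acks idx 2 -> match: F0=0 F1=2 F2=0; commitIndex=0
Op 5: append 1 -> log_len=4
Op 6: append 1 -> log_len=5
Op 7: F0 acks idx 3 -> match: F0=3 F1=2 F2=0; commitIndex=2

Answer: 5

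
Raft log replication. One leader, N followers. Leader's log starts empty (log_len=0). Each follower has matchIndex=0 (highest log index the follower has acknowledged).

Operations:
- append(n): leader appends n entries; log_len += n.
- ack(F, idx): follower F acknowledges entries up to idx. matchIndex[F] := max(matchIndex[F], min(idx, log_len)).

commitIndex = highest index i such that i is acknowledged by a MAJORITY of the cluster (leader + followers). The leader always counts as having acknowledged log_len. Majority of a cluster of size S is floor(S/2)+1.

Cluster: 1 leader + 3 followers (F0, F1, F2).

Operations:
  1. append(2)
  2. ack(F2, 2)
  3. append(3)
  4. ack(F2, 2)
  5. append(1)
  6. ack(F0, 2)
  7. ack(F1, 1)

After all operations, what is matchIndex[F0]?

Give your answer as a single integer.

Answer: 2

Derivation:
Op 1: append 2 -> log_len=2
Op 2: F2 acks idx 2 -> match: F0=0 F1=0 F2=2; commitIndex=0
Op 3: append 3 -> log_len=5
Op 4: F2 acks idx 2 -> match: F0=0 F1=0 F2=2; commitIndex=0
Op 5: append 1 -> log_len=6
Op 6: F0 acks idx 2 -> match: F0=2 F1=0 F2=2; commitIndex=2
Op 7: F1 acks idx 1 -> match: F0=2 F1=1 F2=2; commitIndex=2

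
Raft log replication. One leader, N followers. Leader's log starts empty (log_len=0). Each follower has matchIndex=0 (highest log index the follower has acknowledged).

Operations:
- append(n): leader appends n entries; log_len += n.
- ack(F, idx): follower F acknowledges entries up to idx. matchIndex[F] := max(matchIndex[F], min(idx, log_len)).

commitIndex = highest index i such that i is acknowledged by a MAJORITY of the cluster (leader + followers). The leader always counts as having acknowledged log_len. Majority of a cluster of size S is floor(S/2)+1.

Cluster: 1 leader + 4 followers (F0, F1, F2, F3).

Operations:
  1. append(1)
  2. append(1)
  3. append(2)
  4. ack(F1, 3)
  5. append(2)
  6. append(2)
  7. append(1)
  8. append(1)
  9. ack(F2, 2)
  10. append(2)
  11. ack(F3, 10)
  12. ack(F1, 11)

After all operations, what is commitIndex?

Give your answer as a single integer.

Op 1: append 1 -> log_len=1
Op 2: append 1 -> log_len=2
Op 3: append 2 -> log_len=4
Op 4: F1 acks idx 3 -> match: F0=0 F1=3 F2=0 F3=0; commitIndex=0
Op 5: append 2 -> log_len=6
Op 6: append 2 -> log_len=8
Op 7: append 1 -> log_len=9
Op 8: append 1 -> log_len=10
Op 9: F2 acks idx 2 -> match: F0=0 F1=3 F2=2 F3=0; commitIndex=2
Op 10: append 2 -> log_len=12
Op 11: F3 acks idx 10 -> match: F0=0 F1=3 F2=2 F3=10; commitIndex=3
Op 12: F1 acks idx 11 -> match: F0=0 F1=11 F2=2 F3=10; commitIndex=10

Answer: 10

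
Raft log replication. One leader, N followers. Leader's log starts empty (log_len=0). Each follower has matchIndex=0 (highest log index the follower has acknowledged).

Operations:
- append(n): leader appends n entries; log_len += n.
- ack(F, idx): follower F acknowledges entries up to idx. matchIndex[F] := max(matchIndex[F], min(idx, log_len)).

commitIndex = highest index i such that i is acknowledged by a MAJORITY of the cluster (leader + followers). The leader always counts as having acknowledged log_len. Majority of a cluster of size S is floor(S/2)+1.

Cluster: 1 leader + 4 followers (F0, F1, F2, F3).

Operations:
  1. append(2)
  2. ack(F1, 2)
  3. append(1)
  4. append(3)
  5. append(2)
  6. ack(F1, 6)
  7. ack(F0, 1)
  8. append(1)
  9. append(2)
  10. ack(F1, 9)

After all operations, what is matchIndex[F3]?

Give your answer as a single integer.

Answer: 0

Derivation:
Op 1: append 2 -> log_len=2
Op 2: F1 acks idx 2 -> match: F0=0 F1=2 F2=0 F3=0; commitIndex=0
Op 3: append 1 -> log_len=3
Op 4: append 3 -> log_len=6
Op 5: append 2 -> log_len=8
Op 6: F1 acks idx 6 -> match: F0=0 F1=6 F2=0 F3=0; commitIndex=0
Op 7: F0 acks idx 1 -> match: F0=1 F1=6 F2=0 F3=0; commitIndex=1
Op 8: append 1 -> log_len=9
Op 9: append 2 -> log_len=11
Op 10: F1 acks idx 9 -> match: F0=1 F1=9 F2=0 F3=0; commitIndex=1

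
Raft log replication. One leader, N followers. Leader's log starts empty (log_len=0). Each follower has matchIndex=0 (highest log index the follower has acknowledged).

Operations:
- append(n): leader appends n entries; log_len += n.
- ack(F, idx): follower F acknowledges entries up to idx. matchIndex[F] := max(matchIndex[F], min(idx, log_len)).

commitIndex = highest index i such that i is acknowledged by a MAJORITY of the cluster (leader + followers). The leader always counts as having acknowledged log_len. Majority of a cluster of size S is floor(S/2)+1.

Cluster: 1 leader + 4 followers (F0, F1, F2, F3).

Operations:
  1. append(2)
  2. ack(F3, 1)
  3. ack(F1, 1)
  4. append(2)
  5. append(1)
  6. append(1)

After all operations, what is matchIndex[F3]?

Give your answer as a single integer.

Answer: 1

Derivation:
Op 1: append 2 -> log_len=2
Op 2: F3 acks idx 1 -> match: F0=0 F1=0 F2=0 F3=1; commitIndex=0
Op 3: F1 acks idx 1 -> match: F0=0 F1=1 F2=0 F3=1; commitIndex=1
Op 4: append 2 -> log_len=4
Op 5: append 1 -> log_len=5
Op 6: append 1 -> log_len=6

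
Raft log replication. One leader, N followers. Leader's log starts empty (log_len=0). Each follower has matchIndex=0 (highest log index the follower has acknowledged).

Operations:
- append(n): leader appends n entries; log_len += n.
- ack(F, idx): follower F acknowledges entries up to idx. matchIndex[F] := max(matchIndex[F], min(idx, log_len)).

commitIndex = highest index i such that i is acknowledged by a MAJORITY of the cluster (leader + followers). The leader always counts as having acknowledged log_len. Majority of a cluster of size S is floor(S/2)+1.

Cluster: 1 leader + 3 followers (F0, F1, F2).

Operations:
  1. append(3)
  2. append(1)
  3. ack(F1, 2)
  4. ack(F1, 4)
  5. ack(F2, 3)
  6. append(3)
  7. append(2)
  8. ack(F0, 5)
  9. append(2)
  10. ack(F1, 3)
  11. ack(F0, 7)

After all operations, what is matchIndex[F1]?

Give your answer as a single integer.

Answer: 4

Derivation:
Op 1: append 3 -> log_len=3
Op 2: append 1 -> log_len=4
Op 3: F1 acks idx 2 -> match: F0=0 F1=2 F2=0; commitIndex=0
Op 4: F1 acks idx 4 -> match: F0=0 F1=4 F2=0; commitIndex=0
Op 5: F2 acks idx 3 -> match: F0=0 F1=4 F2=3; commitIndex=3
Op 6: append 3 -> log_len=7
Op 7: append 2 -> log_len=9
Op 8: F0 acks idx 5 -> match: F0=5 F1=4 F2=3; commitIndex=4
Op 9: append 2 -> log_len=11
Op 10: F1 acks idx 3 -> match: F0=5 F1=4 F2=3; commitIndex=4
Op 11: F0 acks idx 7 -> match: F0=7 F1=4 F2=3; commitIndex=4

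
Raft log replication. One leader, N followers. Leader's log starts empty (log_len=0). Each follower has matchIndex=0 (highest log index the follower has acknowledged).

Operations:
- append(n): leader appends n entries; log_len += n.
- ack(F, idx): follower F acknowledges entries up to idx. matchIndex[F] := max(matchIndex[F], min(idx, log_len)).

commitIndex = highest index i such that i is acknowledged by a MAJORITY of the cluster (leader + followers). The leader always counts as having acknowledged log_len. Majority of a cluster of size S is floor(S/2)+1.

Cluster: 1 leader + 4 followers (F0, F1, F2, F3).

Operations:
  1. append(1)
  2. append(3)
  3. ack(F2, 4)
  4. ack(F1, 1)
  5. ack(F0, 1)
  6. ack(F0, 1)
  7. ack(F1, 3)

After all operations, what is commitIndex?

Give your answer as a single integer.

Answer: 3

Derivation:
Op 1: append 1 -> log_len=1
Op 2: append 3 -> log_len=4
Op 3: F2 acks idx 4 -> match: F0=0 F1=0 F2=4 F3=0; commitIndex=0
Op 4: F1 acks idx 1 -> match: F0=0 F1=1 F2=4 F3=0; commitIndex=1
Op 5: F0 acks idx 1 -> match: F0=1 F1=1 F2=4 F3=0; commitIndex=1
Op 6: F0 acks idx 1 -> match: F0=1 F1=1 F2=4 F3=0; commitIndex=1
Op 7: F1 acks idx 3 -> match: F0=1 F1=3 F2=4 F3=0; commitIndex=3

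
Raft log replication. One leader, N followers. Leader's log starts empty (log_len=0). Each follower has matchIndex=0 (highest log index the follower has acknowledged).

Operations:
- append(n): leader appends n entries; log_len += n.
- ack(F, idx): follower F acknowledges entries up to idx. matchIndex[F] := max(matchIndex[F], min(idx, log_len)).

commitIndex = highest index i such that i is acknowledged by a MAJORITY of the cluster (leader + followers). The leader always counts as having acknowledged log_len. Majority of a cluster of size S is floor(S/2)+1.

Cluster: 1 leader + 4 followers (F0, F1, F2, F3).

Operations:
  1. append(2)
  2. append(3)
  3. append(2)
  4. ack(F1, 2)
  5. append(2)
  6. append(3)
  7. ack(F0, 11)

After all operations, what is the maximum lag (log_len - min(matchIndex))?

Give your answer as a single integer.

Answer: 12

Derivation:
Op 1: append 2 -> log_len=2
Op 2: append 3 -> log_len=5
Op 3: append 2 -> log_len=7
Op 4: F1 acks idx 2 -> match: F0=0 F1=2 F2=0 F3=0; commitIndex=0
Op 5: append 2 -> log_len=9
Op 6: append 3 -> log_len=12
Op 7: F0 acks idx 11 -> match: F0=11 F1=2 F2=0 F3=0; commitIndex=2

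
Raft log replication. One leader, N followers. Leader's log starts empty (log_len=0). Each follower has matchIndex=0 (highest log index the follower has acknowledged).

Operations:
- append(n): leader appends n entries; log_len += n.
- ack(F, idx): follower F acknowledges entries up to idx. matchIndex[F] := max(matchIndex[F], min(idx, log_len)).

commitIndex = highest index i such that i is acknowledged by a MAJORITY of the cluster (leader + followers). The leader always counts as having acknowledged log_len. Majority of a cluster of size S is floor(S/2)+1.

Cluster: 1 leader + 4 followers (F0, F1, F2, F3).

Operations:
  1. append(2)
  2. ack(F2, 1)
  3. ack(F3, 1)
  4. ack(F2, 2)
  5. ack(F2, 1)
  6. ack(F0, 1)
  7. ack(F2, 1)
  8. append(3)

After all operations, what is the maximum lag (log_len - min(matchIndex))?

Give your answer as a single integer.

Answer: 5

Derivation:
Op 1: append 2 -> log_len=2
Op 2: F2 acks idx 1 -> match: F0=0 F1=0 F2=1 F3=0; commitIndex=0
Op 3: F3 acks idx 1 -> match: F0=0 F1=0 F2=1 F3=1; commitIndex=1
Op 4: F2 acks idx 2 -> match: F0=0 F1=0 F2=2 F3=1; commitIndex=1
Op 5: F2 acks idx 1 -> match: F0=0 F1=0 F2=2 F3=1; commitIndex=1
Op 6: F0 acks idx 1 -> match: F0=1 F1=0 F2=2 F3=1; commitIndex=1
Op 7: F2 acks idx 1 -> match: F0=1 F1=0 F2=2 F3=1; commitIndex=1
Op 8: append 3 -> log_len=5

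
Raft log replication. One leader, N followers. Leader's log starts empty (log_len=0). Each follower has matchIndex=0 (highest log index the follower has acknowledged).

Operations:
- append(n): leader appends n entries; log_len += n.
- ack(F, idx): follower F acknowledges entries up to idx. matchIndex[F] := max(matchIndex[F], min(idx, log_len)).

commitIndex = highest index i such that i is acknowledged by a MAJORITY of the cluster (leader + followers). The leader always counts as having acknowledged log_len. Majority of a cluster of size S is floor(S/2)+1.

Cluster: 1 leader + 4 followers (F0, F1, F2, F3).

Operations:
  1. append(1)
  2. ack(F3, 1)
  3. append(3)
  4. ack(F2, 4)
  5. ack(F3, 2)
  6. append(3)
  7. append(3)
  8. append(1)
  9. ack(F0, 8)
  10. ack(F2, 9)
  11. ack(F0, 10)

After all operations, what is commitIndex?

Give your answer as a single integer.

Answer: 9

Derivation:
Op 1: append 1 -> log_len=1
Op 2: F3 acks idx 1 -> match: F0=0 F1=0 F2=0 F3=1; commitIndex=0
Op 3: append 3 -> log_len=4
Op 4: F2 acks idx 4 -> match: F0=0 F1=0 F2=4 F3=1; commitIndex=1
Op 5: F3 acks idx 2 -> match: F0=0 F1=0 F2=4 F3=2; commitIndex=2
Op 6: append 3 -> log_len=7
Op 7: append 3 -> log_len=10
Op 8: append 1 -> log_len=11
Op 9: F0 acks idx 8 -> match: F0=8 F1=0 F2=4 F3=2; commitIndex=4
Op 10: F2 acks idx 9 -> match: F0=8 F1=0 F2=9 F3=2; commitIndex=8
Op 11: F0 acks idx 10 -> match: F0=10 F1=0 F2=9 F3=2; commitIndex=9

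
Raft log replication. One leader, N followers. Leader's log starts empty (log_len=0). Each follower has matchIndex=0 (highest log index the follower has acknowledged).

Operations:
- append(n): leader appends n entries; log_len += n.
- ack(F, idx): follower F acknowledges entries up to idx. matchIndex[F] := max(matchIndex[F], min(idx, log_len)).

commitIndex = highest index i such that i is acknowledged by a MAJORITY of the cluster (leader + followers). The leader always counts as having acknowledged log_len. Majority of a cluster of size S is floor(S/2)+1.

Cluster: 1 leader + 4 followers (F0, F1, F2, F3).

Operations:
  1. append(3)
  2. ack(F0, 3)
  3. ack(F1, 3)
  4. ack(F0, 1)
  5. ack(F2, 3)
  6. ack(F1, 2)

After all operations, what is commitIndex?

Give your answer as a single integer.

Answer: 3

Derivation:
Op 1: append 3 -> log_len=3
Op 2: F0 acks idx 3 -> match: F0=3 F1=0 F2=0 F3=0; commitIndex=0
Op 3: F1 acks idx 3 -> match: F0=3 F1=3 F2=0 F3=0; commitIndex=3
Op 4: F0 acks idx 1 -> match: F0=3 F1=3 F2=0 F3=0; commitIndex=3
Op 5: F2 acks idx 3 -> match: F0=3 F1=3 F2=3 F3=0; commitIndex=3
Op 6: F1 acks idx 2 -> match: F0=3 F1=3 F2=3 F3=0; commitIndex=3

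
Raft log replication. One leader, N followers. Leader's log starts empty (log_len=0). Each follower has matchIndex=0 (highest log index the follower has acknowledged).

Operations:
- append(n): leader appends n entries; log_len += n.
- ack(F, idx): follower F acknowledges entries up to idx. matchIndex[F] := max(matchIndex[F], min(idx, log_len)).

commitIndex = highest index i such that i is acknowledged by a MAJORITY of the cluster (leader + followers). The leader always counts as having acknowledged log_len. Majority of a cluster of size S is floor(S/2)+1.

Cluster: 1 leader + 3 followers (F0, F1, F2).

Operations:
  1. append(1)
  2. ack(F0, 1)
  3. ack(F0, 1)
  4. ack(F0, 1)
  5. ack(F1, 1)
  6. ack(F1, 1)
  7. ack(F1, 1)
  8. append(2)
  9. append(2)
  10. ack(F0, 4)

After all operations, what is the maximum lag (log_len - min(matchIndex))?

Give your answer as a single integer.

Answer: 5

Derivation:
Op 1: append 1 -> log_len=1
Op 2: F0 acks idx 1 -> match: F0=1 F1=0 F2=0; commitIndex=0
Op 3: F0 acks idx 1 -> match: F0=1 F1=0 F2=0; commitIndex=0
Op 4: F0 acks idx 1 -> match: F0=1 F1=0 F2=0; commitIndex=0
Op 5: F1 acks idx 1 -> match: F0=1 F1=1 F2=0; commitIndex=1
Op 6: F1 acks idx 1 -> match: F0=1 F1=1 F2=0; commitIndex=1
Op 7: F1 acks idx 1 -> match: F0=1 F1=1 F2=0; commitIndex=1
Op 8: append 2 -> log_len=3
Op 9: append 2 -> log_len=5
Op 10: F0 acks idx 4 -> match: F0=4 F1=1 F2=0; commitIndex=1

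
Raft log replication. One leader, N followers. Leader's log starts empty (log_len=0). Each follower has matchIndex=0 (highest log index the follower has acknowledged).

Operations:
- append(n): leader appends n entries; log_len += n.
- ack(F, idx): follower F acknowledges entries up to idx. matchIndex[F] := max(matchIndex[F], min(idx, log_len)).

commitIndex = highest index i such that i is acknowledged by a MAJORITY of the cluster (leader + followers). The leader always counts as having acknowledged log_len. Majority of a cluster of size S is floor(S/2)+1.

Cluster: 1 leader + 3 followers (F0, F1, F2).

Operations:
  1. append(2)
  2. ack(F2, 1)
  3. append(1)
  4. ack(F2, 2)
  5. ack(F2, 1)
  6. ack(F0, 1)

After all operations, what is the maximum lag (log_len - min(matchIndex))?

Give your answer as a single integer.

Op 1: append 2 -> log_len=2
Op 2: F2 acks idx 1 -> match: F0=0 F1=0 F2=1; commitIndex=0
Op 3: append 1 -> log_len=3
Op 4: F2 acks idx 2 -> match: F0=0 F1=0 F2=2; commitIndex=0
Op 5: F2 acks idx 1 -> match: F0=0 F1=0 F2=2; commitIndex=0
Op 6: F0 acks idx 1 -> match: F0=1 F1=0 F2=2; commitIndex=1

Answer: 3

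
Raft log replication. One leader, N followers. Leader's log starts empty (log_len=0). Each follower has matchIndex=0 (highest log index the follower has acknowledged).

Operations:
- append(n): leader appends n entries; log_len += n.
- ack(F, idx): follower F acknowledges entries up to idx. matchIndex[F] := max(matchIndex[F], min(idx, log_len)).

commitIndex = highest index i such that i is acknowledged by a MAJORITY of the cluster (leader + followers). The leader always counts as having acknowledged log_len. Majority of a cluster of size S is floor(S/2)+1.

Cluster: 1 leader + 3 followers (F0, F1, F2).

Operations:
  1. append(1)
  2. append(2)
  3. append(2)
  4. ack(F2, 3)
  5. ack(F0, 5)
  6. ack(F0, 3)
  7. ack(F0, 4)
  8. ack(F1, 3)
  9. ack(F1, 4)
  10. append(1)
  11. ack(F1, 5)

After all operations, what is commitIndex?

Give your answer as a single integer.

Op 1: append 1 -> log_len=1
Op 2: append 2 -> log_len=3
Op 3: append 2 -> log_len=5
Op 4: F2 acks idx 3 -> match: F0=0 F1=0 F2=3; commitIndex=0
Op 5: F0 acks idx 5 -> match: F0=5 F1=0 F2=3; commitIndex=3
Op 6: F0 acks idx 3 -> match: F0=5 F1=0 F2=3; commitIndex=3
Op 7: F0 acks idx 4 -> match: F0=5 F1=0 F2=3; commitIndex=3
Op 8: F1 acks idx 3 -> match: F0=5 F1=3 F2=3; commitIndex=3
Op 9: F1 acks idx 4 -> match: F0=5 F1=4 F2=3; commitIndex=4
Op 10: append 1 -> log_len=6
Op 11: F1 acks idx 5 -> match: F0=5 F1=5 F2=3; commitIndex=5

Answer: 5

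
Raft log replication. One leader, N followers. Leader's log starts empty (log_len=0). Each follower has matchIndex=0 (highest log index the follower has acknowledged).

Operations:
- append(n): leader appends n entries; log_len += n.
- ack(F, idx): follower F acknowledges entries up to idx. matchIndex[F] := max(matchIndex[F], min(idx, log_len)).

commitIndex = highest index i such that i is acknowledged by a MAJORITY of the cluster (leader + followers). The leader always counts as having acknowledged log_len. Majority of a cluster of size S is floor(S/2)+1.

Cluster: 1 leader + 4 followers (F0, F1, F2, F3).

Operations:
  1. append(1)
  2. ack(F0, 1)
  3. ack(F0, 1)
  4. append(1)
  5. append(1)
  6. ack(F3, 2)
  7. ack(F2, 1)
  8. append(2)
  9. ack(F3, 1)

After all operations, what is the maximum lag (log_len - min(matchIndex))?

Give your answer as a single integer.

Answer: 5

Derivation:
Op 1: append 1 -> log_len=1
Op 2: F0 acks idx 1 -> match: F0=1 F1=0 F2=0 F3=0; commitIndex=0
Op 3: F0 acks idx 1 -> match: F0=1 F1=0 F2=0 F3=0; commitIndex=0
Op 4: append 1 -> log_len=2
Op 5: append 1 -> log_len=3
Op 6: F3 acks idx 2 -> match: F0=1 F1=0 F2=0 F3=2; commitIndex=1
Op 7: F2 acks idx 1 -> match: F0=1 F1=0 F2=1 F3=2; commitIndex=1
Op 8: append 2 -> log_len=5
Op 9: F3 acks idx 1 -> match: F0=1 F1=0 F2=1 F3=2; commitIndex=1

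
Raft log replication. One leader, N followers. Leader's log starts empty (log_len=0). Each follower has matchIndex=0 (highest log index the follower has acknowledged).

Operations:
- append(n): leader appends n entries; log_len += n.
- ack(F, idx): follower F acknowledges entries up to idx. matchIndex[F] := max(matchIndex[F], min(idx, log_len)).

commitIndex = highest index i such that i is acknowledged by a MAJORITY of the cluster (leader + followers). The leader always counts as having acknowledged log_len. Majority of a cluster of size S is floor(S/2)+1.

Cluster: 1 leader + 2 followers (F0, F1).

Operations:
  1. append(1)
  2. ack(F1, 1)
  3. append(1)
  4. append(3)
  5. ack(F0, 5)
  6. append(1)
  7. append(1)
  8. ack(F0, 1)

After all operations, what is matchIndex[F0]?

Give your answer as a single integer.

Op 1: append 1 -> log_len=1
Op 2: F1 acks idx 1 -> match: F0=0 F1=1; commitIndex=1
Op 3: append 1 -> log_len=2
Op 4: append 3 -> log_len=5
Op 5: F0 acks idx 5 -> match: F0=5 F1=1; commitIndex=5
Op 6: append 1 -> log_len=6
Op 7: append 1 -> log_len=7
Op 8: F0 acks idx 1 -> match: F0=5 F1=1; commitIndex=5

Answer: 5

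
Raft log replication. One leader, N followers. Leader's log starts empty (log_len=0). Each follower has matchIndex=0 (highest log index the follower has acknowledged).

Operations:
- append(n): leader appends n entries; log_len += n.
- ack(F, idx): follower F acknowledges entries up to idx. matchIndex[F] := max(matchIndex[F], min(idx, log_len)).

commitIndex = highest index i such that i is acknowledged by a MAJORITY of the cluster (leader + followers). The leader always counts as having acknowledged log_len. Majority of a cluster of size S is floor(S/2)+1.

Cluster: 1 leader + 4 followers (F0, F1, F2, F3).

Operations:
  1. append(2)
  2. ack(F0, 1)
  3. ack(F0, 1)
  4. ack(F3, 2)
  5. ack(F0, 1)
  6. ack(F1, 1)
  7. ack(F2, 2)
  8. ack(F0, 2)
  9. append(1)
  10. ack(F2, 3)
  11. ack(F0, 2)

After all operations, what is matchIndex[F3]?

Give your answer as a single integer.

Answer: 2

Derivation:
Op 1: append 2 -> log_len=2
Op 2: F0 acks idx 1 -> match: F0=1 F1=0 F2=0 F3=0; commitIndex=0
Op 3: F0 acks idx 1 -> match: F0=1 F1=0 F2=0 F3=0; commitIndex=0
Op 4: F3 acks idx 2 -> match: F0=1 F1=0 F2=0 F3=2; commitIndex=1
Op 5: F0 acks idx 1 -> match: F0=1 F1=0 F2=0 F3=2; commitIndex=1
Op 6: F1 acks idx 1 -> match: F0=1 F1=1 F2=0 F3=2; commitIndex=1
Op 7: F2 acks idx 2 -> match: F0=1 F1=1 F2=2 F3=2; commitIndex=2
Op 8: F0 acks idx 2 -> match: F0=2 F1=1 F2=2 F3=2; commitIndex=2
Op 9: append 1 -> log_len=3
Op 10: F2 acks idx 3 -> match: F0=2 F1=1 F2=3 F3=2; commitIndex=2
Op 11: F0 acks idx 2 -> match: F0=2 F1=1 F2=3 F3=2; commitIndex=2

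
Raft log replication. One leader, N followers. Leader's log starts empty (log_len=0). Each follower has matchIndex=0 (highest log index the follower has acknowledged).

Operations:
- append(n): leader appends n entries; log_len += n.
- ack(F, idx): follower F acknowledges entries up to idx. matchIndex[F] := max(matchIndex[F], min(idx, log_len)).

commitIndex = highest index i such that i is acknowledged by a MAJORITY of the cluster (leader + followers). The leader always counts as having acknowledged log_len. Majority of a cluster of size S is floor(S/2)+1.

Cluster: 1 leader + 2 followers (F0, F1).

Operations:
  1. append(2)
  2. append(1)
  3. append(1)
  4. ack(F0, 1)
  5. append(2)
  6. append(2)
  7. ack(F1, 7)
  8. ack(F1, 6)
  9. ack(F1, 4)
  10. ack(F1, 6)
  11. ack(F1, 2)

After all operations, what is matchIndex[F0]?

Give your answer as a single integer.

Op 1: append 2 -> log_len=2
Op 2: append 1 -> log_len=3
Op 3: append 1 -> log_len=4
Op 4: F0 acks idx 1 -> match: F0=1 F1=0; commitIndex=1
Op 5: append 2 -> log_len=6
Op 6: append 2 -> log_len=8
Op 7: F1 acks idx 7 -> match: F0=1 F1=7; commitIndex=7
Op 8: F1 acks idx 6 -> match: F0=1 F1=7; commitIndex=7
Op 9: F1 acks idx 4 -> match: F0=1 F1=7; commitIndex=7
Op 10: F1 acks idx 6 -> match: F0=1 F1=7; commitIndex=7
Op 11: F1 acks idx 2 -> match: F0=1 F1=7; commitIndex=7

Answer: 1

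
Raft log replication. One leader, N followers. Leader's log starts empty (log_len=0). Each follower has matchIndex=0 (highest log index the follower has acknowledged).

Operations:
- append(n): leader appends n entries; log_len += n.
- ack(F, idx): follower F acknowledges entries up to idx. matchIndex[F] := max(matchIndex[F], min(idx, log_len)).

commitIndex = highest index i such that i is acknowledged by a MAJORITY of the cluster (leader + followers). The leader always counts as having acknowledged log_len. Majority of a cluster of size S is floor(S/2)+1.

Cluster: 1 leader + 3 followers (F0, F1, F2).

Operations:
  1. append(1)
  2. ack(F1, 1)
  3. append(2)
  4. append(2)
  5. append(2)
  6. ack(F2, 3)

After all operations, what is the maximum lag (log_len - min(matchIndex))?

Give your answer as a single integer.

Answer: 7

Derivation:
Op 1: append 1 -> log_len=1
Op 2: F1 acks idx 1 -> match: F0=0 F1=1 F2=0; commitIndex=0
Op 3: append 2 -> log_len=3
Op 4: append 2 -> log_len=5
Op 5: append 2 -> log_len=7
Op 6: F2 acks idx 3 -> match: F0=0 F1=1 F2=3; commitIndex=1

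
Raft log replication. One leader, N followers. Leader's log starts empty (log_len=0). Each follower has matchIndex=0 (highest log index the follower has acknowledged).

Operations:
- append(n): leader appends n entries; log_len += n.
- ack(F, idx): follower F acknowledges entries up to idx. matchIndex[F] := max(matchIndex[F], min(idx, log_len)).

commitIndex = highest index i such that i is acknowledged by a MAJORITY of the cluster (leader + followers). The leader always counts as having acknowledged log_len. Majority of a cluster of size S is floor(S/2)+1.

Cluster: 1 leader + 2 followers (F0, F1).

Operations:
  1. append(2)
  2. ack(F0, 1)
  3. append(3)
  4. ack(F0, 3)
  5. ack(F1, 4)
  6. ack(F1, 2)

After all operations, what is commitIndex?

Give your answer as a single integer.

Answer: 4

Derivation:
Op 1: append 2 -> log_len=2
Op 2: F0 acks idx 1 -> match: F0=1 F1=0; commitIndex=1
Op 3: append 3 -> log_len=5
Op 4: F0 acks idx 3 -> match: F0=3 F1=0; commitIndex=3
Op 5: F1 acks idx 4 -> match: F0=3 F1=4; commitIndex=4
Op 6: F1 acks idx 2 -> match: F0=3 F1=4; commitIndex=4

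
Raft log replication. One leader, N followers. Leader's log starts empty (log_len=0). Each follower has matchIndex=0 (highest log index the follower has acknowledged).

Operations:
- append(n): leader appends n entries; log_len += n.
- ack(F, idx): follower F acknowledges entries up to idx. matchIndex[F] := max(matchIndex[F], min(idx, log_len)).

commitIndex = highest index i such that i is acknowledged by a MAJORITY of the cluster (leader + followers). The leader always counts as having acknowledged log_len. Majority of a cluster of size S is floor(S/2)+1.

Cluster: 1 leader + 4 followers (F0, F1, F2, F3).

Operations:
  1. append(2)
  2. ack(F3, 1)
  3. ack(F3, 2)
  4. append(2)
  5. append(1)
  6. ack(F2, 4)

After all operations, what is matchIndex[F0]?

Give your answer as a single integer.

Answer: 0

Derivation:
Op 1: append 2 -> log_len=2
Op 2: F3 acks idx 1 -> match: F0=0 F1=0 F2=0 F3=1; commitIndex=0
Op 3: F3 acks idx 2 -> match: F0=0 F1=0 F2=0 F3=2; commitIndex=0
Op 4: append 2 -> log_len=4
Op 5: append 1 -> log_len=5
Op 6: F2 acks idx 4 -> match: F0=0 F1=0 F2=4 F3=2; commitIndex=2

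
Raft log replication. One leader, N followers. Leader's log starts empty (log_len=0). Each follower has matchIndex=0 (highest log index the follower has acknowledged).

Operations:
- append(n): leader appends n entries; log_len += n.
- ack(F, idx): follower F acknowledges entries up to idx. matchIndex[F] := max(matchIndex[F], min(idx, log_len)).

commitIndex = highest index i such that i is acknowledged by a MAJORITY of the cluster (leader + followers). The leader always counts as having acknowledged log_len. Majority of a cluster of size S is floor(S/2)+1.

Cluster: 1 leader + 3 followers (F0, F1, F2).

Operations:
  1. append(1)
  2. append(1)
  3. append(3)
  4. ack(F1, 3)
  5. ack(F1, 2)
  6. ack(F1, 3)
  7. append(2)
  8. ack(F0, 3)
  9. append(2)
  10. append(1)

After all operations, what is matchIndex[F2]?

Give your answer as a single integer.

Answer: 0

Derivation:
Op 1: append 1 -> log_len=1
Op 2: append 1 -> log_len=2
Op 3: append 3 -> log_len=5
Op 4: F1 acks idx 3 -> match: F0=0 F1=3 F2=0; commitIndex=0
Op 5: F1 acks idx 2 -> match: F0=0 F1=3 F2=0; commitIndex=0
Op 6: F1 acks idx 3 -> match: F0=0 F1=3 F2=0; commitIndex=0
Op 7: append 2 -> log_len=7
Op 8: F0 acks idx 3 -> match: F0=3 F1=3 F2=0; commitIndex=3
Op 9: append 2 -> log_len=9
Op 10: append 1 -> log_len=10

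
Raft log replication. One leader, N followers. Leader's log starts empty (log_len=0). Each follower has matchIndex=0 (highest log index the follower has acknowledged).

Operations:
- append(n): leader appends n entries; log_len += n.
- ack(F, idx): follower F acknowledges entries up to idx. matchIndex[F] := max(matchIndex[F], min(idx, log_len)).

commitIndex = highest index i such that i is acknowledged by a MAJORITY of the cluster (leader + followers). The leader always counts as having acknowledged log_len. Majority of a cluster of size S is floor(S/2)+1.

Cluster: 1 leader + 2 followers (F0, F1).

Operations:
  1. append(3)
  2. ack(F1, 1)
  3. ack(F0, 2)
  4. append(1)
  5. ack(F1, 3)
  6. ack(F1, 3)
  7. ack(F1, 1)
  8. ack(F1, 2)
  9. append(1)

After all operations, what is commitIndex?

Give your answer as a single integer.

Answer: 3

Derivation:
Op 1: append 3 -> log_len=3
Op 2: F1 acks idx 1 -> match: F0=0 F1=1; commitIndex=1
Op 3: F0 acks idx 2 -> match: F0=2 F1=1; commitIndex=2
Op 4: append 1 -> log_len=4
Op 5: F1 acks idx 3 -> match: F0=2 F1=3; commitIndex=3
Op 6: F1 acks idx 3 -> match: F0=2 F1=3; commitIndex=3
Op 7: F1 acks idx 1 -> match: F0=2 F1=3; commitIndex=3
Op 8: F1 acks idx 2 -> match: F0=2 F1=3; commitIndex=3
Op 9: append 1 -> log_len=5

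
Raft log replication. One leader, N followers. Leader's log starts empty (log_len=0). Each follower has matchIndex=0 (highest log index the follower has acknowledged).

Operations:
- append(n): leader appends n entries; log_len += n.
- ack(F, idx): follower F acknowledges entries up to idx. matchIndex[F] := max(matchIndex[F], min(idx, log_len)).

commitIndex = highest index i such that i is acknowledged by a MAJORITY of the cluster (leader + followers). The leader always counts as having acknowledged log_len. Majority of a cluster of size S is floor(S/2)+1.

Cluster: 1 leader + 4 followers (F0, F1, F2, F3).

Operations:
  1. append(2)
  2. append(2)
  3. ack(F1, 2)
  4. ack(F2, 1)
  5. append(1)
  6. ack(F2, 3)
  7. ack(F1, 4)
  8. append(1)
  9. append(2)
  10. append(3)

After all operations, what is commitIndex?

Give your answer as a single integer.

Answer: 3

Derivation:
Op 1: append 2 -> log_len=2
Op 2: append 2 -> log_len=4
Op 3: F1 acks idx 2 -> match: F0=0 F1=2 F2=0 F3=0; commitIndex=0
Op 4: F2 acks idx 1 -> match: F0=0 F1=2 F2=1 F3=0; commitIndex=1
Op 5: append 1 -> log_len=5
Op 6: F2 acks idx 3 -> match: F0=0 F1=2 F2=3 F3=0; commitIndex=2
Op 7: F1 acks idx 4 -> match: F0=0 F1=4 F2=3 F3=0; commitIndex=3
Op 8: append 1 -> log_len=6
Op 9: append 2 -> log_len=8
Op 10: append 3 -> log_len=11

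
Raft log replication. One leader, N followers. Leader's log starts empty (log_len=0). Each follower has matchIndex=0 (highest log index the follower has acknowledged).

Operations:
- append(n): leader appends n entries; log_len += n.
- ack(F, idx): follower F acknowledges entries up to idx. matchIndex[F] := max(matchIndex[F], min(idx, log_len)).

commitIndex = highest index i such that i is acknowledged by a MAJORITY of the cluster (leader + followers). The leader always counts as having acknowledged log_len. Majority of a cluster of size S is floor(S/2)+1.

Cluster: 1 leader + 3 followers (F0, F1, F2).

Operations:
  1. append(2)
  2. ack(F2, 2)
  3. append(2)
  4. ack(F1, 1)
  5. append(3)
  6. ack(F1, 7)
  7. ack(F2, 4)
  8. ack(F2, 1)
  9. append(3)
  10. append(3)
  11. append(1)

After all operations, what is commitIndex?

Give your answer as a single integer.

Answer: 4

Derivation:
Op 1: append 2 -> log_len=2
Op 2: F2 acks idx 2 -> match: F0=0 F1=0 F2=2; commitIndex=0
Op 3: append 2 -> log_len=4
Op 4: F1 acks idx 1 -> match: F0=0 F1=1 F2=2; commitIndex=1
Op 5: append 3 -> log_len=7
Op 6: F1 acks idx 7 -> match: F0=0 F1=7 F2=2; commitIndex=2
Op 7: F2 acks idx 4 -> match: F0=0 F1=7 F2=4; commitIndex=4
Op 8: F2 acks idx 1 -> match: F0=0 F1=7 F2=4; commitIndex=4
Op 9: append 3 -> log_len=10
Op 10: append 3 -> log_len=13
Op 11: append 1 -> log_len=14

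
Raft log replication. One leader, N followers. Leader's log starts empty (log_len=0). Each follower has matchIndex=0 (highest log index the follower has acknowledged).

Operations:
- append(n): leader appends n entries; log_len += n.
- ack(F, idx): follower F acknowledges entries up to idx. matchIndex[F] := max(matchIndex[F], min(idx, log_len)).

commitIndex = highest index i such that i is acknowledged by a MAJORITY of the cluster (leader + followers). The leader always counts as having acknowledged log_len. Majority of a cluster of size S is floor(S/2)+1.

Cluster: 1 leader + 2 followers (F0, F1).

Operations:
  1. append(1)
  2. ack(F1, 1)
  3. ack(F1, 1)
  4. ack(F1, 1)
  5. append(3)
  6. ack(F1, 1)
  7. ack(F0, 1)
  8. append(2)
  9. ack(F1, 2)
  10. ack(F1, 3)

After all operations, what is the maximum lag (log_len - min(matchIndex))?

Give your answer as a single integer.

Op 1: append 1 -> log_len=1
Op 2: F1 acks idx 1 -> match: F0=0 F1=1; commitIndex=1
Op 3: F1 acks idx 1 -> match: F0=0 F1=1; commitIndex=1
Op 4: F1 acks idx 1 -> match: F0=0 F1=1; commitIndex=1
Op 5: append 3 -> log_len=4
Op 6: F1 acks idx 1 -> match: F0=0 F1=1; commitIndex=1
Op 7: F0 acks idx 1 -> match: F0=1 F1=1; commitIndex=1
Op 8: append 2 -> log_len=6
Op 9: F1 acks idx 2 -> match: F0=1 F1=2; commitIndex=2
Op 10: F1 acks idx 3 -> match: F0=1 F1=3; commitIndex=3

Answer: 5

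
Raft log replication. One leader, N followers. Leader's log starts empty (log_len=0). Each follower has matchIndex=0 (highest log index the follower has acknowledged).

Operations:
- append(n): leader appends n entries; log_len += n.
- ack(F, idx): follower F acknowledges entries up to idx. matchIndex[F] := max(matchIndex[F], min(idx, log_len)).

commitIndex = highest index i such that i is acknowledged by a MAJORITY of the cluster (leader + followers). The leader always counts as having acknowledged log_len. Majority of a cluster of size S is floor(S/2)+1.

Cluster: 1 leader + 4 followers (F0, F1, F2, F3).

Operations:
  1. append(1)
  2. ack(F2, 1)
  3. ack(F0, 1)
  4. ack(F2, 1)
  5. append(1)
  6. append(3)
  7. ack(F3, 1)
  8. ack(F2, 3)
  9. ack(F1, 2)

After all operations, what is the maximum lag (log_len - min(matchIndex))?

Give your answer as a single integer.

Answer: 4

Derivation:
Op 1: append 1 -> log_len=1
Op 2: F2 acks idx 1 -> match: F0=0 F1=0 F2=1 F3=0; commitIndex=0
Op 3: F0 acks idx 1 -> match: F0=1 F1=0 F2=1 F3=0; commitIndex=1
Op 4: F2 acks idx 1 -> match: F0=1 F1=0 F2=1 F3=0; commitIndex=1
Op 5: append 1 -> log_len=2
Op 6: append 3 -> log_len=5
Op 7: F3 acks idx 1 -> match: F0=1 F1=0 F2=1 F3=1; commitIndex=1
Op 8: F2 acks idx 3 -> match: F0=1 F1=0 F2=3 F3=1; commitIndex=1
Op 9: F1 acks idx 2 -> match: F0=1 F1=2 F2=3 F3=1; commitIndex=2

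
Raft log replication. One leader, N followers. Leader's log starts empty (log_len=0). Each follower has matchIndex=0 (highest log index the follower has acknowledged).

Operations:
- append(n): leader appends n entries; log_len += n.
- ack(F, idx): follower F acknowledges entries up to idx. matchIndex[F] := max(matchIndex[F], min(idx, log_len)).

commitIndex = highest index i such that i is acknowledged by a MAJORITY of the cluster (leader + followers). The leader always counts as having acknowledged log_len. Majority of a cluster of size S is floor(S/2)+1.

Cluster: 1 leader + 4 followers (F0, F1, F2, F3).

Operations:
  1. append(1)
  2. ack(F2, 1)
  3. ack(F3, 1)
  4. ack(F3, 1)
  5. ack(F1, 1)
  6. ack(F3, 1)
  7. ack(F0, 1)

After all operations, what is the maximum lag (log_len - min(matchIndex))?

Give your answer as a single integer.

Op 1: append 1 -> log_len=1
Op 2: F2 acks idx 1 -> match: F0=0 F1=0 F2=1 F3=0; commitIndex=0
Op 3: F3 acks idx 1 -> match: F0=0 F1=0 F2=1 F3=1; commitIndex=1
Op 4: F3 acks idx 1 -> match: F0=0 F1=0 F2=1 F3=1; commitIndex=1
Op 5: F1 acks idx 1 -> match: F0=0 F1=1 F2=1 F3=1; commitIndex=1
Op 6: F3 acks idx 1 -> match: F0=0 F1=1 F2=1 F3=1; commitIndex=1
Op 7: F0 acks idx 1 -> match: F0=1 F1=1 F2=1 F3=1; commitIndex=1

Answer: 0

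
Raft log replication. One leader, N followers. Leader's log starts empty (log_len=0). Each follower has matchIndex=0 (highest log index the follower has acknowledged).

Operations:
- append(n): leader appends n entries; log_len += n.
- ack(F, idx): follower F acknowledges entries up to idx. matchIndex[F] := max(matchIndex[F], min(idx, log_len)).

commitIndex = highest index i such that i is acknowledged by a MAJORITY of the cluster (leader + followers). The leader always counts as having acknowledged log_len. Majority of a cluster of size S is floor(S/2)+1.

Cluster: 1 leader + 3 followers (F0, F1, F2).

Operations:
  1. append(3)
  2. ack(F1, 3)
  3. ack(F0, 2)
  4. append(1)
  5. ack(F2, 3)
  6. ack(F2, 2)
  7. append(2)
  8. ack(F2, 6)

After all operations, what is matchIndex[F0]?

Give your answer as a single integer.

Answer: 2

Derivation:
Op 1: append 3 -> log_len=3
Op 2: F1 acks idx 3 -> match: F0=0 F1=3 F2=0; commitIndex=0
Op 3: F0 acks idx 2 -> match: F0=2 F1=3 F2=0; commitIndex=2
Op 4: append 1 -> log_len=4
Op 5: F2 acks idx 3 -> match: F0=2 F1=3 F2=3; commitIndex=3
Op 6: F2 acks idx 2 -> match: F0=2 F1=3 F2=3; commitIndex=3
Op 7: append 2 -> log_len=6
Op 8: F2 acks idx 6 -> match: F0=2 F1=3 F2=6; commitIndex=3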